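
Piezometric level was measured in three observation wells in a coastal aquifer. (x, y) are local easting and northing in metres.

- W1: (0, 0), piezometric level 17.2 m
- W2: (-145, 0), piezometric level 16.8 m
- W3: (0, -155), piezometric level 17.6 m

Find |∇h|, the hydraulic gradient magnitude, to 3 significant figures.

0.00378

∂h/∂x = (16.8 − 17.2) / (-145 − 0) = +0.002759
∂h/∂y = (17.6 − 17.2) / (-155 − 0) = -0.002581
|∇h| = √(0.002759² + -0.002581²) = 0.003778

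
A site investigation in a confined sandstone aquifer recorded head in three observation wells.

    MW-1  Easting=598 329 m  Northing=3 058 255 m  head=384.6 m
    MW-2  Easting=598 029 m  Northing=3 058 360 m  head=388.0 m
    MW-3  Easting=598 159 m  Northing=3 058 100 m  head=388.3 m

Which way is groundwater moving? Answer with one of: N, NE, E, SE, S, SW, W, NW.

NE

With h = a·x + b·y + c and MW-1 as origin, the differences give:
  (-300)·a + 105·b = +3.4
  (-170)·a + (-155)·b = +3.7
Eliminate b (×(-155) and ×105, subtract): 64350·a = -915.50 → a = ∂h/∂x = -0.01423
Back-substitute: b = ∂h/∂y = -0.008267.
Flow = −∇h = (+0.01423 east, +0.008267 north), which points northeast.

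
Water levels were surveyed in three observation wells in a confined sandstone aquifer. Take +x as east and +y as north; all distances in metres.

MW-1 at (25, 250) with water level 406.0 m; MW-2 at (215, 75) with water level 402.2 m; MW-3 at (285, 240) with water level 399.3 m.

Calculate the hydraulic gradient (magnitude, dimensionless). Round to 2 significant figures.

0.027

Taking MW-1 as reference: MW-2−MW-1 = (190, -175, -3.8); MW-3−MW-1 = (260, -10, -6.7).
Determinant of the coordinate differences = 190·(-10) − 260·(-175) = 43600.
∂h/∂x = [(-3.8)·(-10) − (-6.7)·(-175)] / 43600 = -0.02602
∂h/∂y = [190·(-6.7) − 260·(-3.8)] / 43600 = -0.006537
|∇h| = √(-0.02602² + -0.006537²) = 0.02683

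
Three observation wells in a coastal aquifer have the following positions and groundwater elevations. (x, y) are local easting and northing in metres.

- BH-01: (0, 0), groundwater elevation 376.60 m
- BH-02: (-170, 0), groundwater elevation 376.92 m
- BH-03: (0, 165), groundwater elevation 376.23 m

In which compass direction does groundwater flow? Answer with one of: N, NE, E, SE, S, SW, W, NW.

∂h/∂x = (376.92 − 376.60) / (-170 − 0) = -0.001882
∂h/∂y = (376.23 − 376.60) / (165 − 0) = -0.002242
Flow = −∇h = (+0.001882 east, +0.002242 north), which points northeast.

NE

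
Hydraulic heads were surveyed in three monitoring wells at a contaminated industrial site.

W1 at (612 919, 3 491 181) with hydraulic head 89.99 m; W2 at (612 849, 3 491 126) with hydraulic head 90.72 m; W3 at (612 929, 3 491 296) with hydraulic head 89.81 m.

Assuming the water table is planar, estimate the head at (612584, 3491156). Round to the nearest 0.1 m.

93.3 m

Differences from W1: to W2 (Δx, Δy, Δh) = (-70, -55, +0.73); to W3 = (10, 115, -0.18).
Determinant of the coordinate differences = (-70)·115 − 10·(-55) = -7500.
∂h/∂x = [(+0.73)·115 − (-0.18)·(-55)] / -7500 = -0.009873
∂h/∂y = [(-70)·(-0.18) − 10·(+0.73)] / -7500 = -0.0007067
h(612584, 3491156) = 89.99 + (-0.009873)·(-335) + (-0.0007067)·(-25) = 89.99 +3.308 +0.018 = 93.315 m.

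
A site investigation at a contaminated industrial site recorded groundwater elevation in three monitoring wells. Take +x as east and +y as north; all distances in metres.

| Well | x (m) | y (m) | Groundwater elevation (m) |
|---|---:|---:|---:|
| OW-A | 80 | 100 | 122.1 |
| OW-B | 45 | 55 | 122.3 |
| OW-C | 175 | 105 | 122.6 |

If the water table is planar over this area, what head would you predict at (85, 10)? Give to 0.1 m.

With h = a·x + b·y + c and OW-A as origin, the differences give:
  (-35)·a + (-45)·b = +0.2
  95·a + 5·b = +0.5
Eliminate b (×5 and ×(-45), subtract): 4100·a = 23.50 → a = ∂h/∂x = +0.005732
Back-substitute: b = ∂h/∂y = -0.008902.
h(85, 10) = 122.1 + (+0.005732)·(5) + (-0.008902)·(-90) = 122.1 +0.029 +0.801 = 122.930 m.

122.9 m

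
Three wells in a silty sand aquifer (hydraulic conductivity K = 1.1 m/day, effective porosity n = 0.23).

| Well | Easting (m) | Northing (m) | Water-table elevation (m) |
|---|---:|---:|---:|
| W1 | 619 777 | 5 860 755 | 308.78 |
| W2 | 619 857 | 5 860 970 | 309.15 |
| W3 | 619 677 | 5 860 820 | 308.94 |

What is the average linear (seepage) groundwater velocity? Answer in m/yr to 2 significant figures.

3.3 m/yr

Taking W1 as reference: W2−W1 = (80, 215, +0.37); W3−W1 = (-100, 65, +0.16).
Solve a·Δx + b·Δy = Δh: det = 80·65 − (-100)·215 = 26700.
∂h/∂x = [(+0.37)·65 − (+0.16)·215] / 26700 = -0.0003876
∂h/∂y = [80·(+0.16) − (-100)·(+0.37)] / 26700 = +0.001865
|∇h| = √(-0.0003876² + 0.001865²) = 0.001905
Seepage velocity v = K·i/n = 1.1 × 0.001905 / 0.23 = 0.009111 m/day = 3.328 m/yr.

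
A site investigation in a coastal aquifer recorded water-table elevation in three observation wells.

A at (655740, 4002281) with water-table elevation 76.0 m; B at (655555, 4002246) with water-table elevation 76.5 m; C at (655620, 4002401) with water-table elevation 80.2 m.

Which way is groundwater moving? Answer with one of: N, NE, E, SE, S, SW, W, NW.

Differences from A: to B (Δx, Δy, Δh) = (-185, -35, +0.5); to C = (-120, 120, +4.2).
Determinant of the coordinate differences = (-185)·120 − (-120)·(-35) = -26400.
∂h/∂x = [(+0.5)·120 − (+4.2)·(-35)] / -26400 = -0.007841
∂h/∂y = [(-185)·(+4.2) − (-120)·(+0.5)] / -26400 = +0.02716
Flow = −∇h = (+0.007841 east, -0.02716 north), which points south.

S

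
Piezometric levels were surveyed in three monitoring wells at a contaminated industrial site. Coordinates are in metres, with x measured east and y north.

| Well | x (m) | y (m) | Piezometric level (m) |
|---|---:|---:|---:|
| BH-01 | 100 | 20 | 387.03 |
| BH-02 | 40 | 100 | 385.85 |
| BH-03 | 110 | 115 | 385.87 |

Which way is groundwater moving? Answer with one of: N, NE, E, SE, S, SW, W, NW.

With h = a·x + b·y + c and BH-01 as origin, the differences give:
  (-60)·a + 80·b = -1.18
  10·a + 95·b = -1.16
Eliminate b (×95 and ×80, subtract): -6500·a = -19.300 → a = ∂h/∂x = +0.002969
Back-substitute: b = ∂h/∂y = -0.01252.
Flow = −∇h = (-0.002969 east, +0.01252 north), which points north.

N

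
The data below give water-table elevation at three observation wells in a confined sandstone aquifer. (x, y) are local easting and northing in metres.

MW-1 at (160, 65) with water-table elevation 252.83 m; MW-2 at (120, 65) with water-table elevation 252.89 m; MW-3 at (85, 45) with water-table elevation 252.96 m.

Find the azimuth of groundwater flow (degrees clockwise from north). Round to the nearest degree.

With h = a·x + b·y + c and MW-1 as origin, the differences give:
  (-40)·a + 0·b = +0.06
  (-75)·a + (-20)·b = +0.13
Eliminate b (×(-20) and ×0, subtract): 800·a = -1.200 → a = ∂h/∂x = -0.001500
Back-substitute: b = ∂h/∂y = -0.0008750.
Flow direction (−∇h) has components (+0.001500 E, +0.0008750 N).
Azimuth = atan2(E, N) = atan2(+0.001500, +0.0008750) = 59.7° ≈ 060°.

060°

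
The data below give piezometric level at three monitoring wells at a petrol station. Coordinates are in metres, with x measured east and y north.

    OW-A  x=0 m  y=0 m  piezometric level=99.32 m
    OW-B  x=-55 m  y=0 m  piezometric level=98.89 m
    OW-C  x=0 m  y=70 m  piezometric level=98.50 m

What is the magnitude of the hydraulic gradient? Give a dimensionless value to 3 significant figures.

0.0141

∂h/∂x = (98.89 − 99.32) / (-55 − 0) = +0.007818
∂h/∂y = (98.50 − 99.32) / (70 − 0) = -0.01171
|∇h| = √(0.007818² + -0.01171²) = 0.01408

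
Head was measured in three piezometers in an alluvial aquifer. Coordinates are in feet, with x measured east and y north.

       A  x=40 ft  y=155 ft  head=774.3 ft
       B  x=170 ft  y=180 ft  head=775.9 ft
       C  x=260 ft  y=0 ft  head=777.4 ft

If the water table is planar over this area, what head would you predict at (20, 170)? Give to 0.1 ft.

Differences from A: to B (Δx, Δy, Δh) = (130, 25, +1.6); to C = (220, -155, +3.1).
Solve a·Δx + b·Δy = Δh: det = 130·(-155) − 220·25 = -25650.
∂h/∂x = [(+1.6)·(-155) − (+3.1)·25] / -25650 = +0.01269
∂h/∂y = [130·(+3.1) − 220·(+1.6)] / -25650 = -0.001988
h(20, 170) = 774.3 + (+0.01269)·(-20) + (-0.001988)·(15) = 774.3 -0.254 -0.030 = 774.016 ft.

774.0 ft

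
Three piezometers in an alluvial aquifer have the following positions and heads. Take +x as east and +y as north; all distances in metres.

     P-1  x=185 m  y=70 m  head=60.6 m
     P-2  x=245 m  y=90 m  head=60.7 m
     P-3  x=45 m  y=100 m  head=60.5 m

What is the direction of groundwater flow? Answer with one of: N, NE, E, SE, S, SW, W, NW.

With h = a·x + b·y + c and P-1 as origin, the differences give:
  60·a + 20·b = +0.1
  (-140)·a + 30·b = -0.1
Eliminate b (×30 and ×20, subtract): 4600·a = 5.00 → a = ∂h/∂x = +0.001087
Back-substitute: b = ∂h/∂y = +0.001739.
Flow = −∇h = (-0.001087 east, -0.001739 north), which points southwest.

SW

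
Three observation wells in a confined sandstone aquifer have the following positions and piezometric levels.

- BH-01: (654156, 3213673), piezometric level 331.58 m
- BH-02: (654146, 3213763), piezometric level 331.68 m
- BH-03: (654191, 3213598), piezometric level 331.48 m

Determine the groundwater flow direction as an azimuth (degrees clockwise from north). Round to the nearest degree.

149°

Taking BH-01 as reference: BH-02−BH-01 = (-10, 90, +0.10); BH-03−BH-01 = (35, -75, -0.10).
Determinant of the coordinate differences = (-10)·(-75) − 35·90 = -2400.
∂h/∂x = [(+0.10)·(-75) − (-0.10)·90] / -2400 = -0.0006250
∂h/∂y = [(-10)·(-0.10) − 35·(+0.10)] / -2400 = +0.001042
Flow direction (−∇h) has components (+0.0006250 E, -0.001042 N).
Azimuth = atan2(E, N) = atan2(+0.0006250, -0.001042) = 149.0° ≈ 149°.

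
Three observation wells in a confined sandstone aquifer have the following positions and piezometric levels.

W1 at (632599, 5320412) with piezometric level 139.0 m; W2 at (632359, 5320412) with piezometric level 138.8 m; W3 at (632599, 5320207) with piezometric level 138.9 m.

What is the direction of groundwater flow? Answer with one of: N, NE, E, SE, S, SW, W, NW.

SW

∂h/∂x = (138.8 − 139.0) / (632359 − 632599) = +0.0008333
∂h/∂y = (138.9 − 139.0) / (5320207 − 5320412) = +0.0004878
Flow = −∇h = (-0.0008333 east, -0.0004878 north), which points southwest.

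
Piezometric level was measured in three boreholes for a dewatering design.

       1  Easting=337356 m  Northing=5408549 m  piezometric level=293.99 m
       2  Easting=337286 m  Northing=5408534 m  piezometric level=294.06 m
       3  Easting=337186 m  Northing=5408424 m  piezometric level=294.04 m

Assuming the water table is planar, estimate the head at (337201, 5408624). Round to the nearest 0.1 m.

294.3 m

With h = a·x + b·y + c and 1 as origin, the differences give:
  (-70)·a + (-15)·b = +0.07
  (-170)·a + (-125)·b = +0.05
Eliminate b (×(-125) and ×(-15), subtract): 6200·a = -8.000 → a = ∂h/∂x = -0.001290
Back-substitute: b = ∂h/∂y = +0.001355.
h(337201, 5408624) = 293.99 + (-0.001290)·(-155) + (+0.001355)·(75) = 293.99 +0.200 +0.102 = 294.292 m.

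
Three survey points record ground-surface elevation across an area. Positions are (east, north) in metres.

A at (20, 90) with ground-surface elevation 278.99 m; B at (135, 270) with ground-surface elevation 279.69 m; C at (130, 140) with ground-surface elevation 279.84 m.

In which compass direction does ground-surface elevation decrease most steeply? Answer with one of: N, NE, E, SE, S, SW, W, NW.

W

With z = a·x + b·y + c and A as origin, the differences give:
  115·a + 180·b = +0.70
  110·a + 50·b = +0.85
Eliminate b (×50 and ×180, subtract): -14050·a = -118.000 → a = ∂z/∂x = +0.008399
Back-substitute: b = ∂z/∂y = -0.001477.
Steepest decrease is along −∇f = (-0.008399 E, +0.001477 N) → west.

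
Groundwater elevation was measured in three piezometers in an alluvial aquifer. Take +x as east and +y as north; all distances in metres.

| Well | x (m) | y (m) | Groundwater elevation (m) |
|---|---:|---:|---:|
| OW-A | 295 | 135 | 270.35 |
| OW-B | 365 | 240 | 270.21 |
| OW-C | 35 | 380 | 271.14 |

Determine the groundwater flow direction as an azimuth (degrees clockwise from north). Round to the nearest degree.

Taking OW-A as reference: OW-B−OW-A = (70, 105, -0.14); OW-C−OW-A = (-260, 245, +0.79).
Determinant of the coordinate differences = 70·245 − (-260)·105 = 44450.
∂h/∂x = [(-0.14)·245 − (+0.79)·105] / 44450 = -0.002638
∂h/∂y = [70·(+0.79) − (-260)·(-0.14)] / 44450 = +0.0004252
Flow direction (−∇h) has components (+0.002638 E, -0.0004252 N).
Azimuth = atan2(E, N) = atan2(+0.002638, -0.0004252) = 99.2° ≈ 099°.

099°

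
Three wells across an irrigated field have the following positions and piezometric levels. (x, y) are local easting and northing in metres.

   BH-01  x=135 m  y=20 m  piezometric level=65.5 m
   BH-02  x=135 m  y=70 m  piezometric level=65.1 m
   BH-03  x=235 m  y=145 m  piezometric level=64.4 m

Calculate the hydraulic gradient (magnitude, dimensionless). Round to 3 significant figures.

With h = a·x + b·y + c and BH-01 as origin, the differences give:
  0·a + 50·b = -0.4
  100·a + 125·b = -1.1
Eliminate b (×125 and ×50, subtract): -5000·a = 5.00 → a = ∂h/∂x = -0.0010000
Back-substitute: b = ∂h/∂y = -0.008000.
|∇h| = √(-0.0010000² + -0.008000²) = 0.008062

0.00806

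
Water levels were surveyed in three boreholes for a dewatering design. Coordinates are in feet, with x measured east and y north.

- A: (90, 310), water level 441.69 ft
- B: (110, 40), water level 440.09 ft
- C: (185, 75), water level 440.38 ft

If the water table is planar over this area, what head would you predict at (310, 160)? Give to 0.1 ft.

441.0 ft

With h = a·x + b·y + c and A as origin, the differences give:
  20·a + (-270)·b = -1.60
  95·a + (-235)·b = -1.31
Eliminate b (×(-235) and ×(-270), subtract): 20950·a = 22.300 → a = ∂h/∂x = +0.001064
Back-substitute: b = ∂h/∂y = +0.006005.
h(310, 160) = 441.69 + (+0.001064)·(220) + (+0.006005)·(-150) = 441.69 +0.234 -0.901 = 441.023 ft.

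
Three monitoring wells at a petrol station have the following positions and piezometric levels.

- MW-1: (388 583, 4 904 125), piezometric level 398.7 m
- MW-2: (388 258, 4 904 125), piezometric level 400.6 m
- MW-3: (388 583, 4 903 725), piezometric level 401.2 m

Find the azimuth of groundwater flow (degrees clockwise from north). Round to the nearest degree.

∂h/∂x = (400.6 − 398.7) / (388258 − 388583) = -0.005846
∂h/∂y = (401.2 − 398.7) / (4903725 − 4904125) = -0.006250
Flow direction (−∇h) has components (+0.005846 E, +0.006250 N).
Azimuth = atan2(E, N) = atan2(+0.005846, +0.006250) = 43.1° ≈ 043°.

043°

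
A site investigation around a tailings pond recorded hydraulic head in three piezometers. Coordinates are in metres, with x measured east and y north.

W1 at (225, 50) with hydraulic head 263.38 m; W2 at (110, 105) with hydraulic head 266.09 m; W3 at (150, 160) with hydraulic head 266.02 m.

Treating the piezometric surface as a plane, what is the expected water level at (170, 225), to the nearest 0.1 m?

266.4 m

Differences from W1: to W2 (Δx, Δy, Δh) = (-115, 55, +2.71); to W3 = (-75, 110, +2.64).
Determinant of the coordinate differences = (-115)·110 − (-75)·55 = -8525.
∂h/∂x = [(+2.71)·110 − (+2.64)·55] / -8525 = -0.01794
∂h/∂y = [(-115)·(+2.64) − (-75)·(+2.71)] / -8525 = +0.01177
h(170, 225) = 263.38 + (-0.01794)·(-55) + (+0.01177)·(175) = 263.38 +0.986 +2.060 = 266.426 m.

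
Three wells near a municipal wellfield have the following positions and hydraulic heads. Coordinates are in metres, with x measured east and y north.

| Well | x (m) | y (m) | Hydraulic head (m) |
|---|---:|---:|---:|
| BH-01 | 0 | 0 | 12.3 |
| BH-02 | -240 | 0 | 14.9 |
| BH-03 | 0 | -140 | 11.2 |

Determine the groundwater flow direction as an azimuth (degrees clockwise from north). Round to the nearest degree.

∂h/∂x = (14.9 − 12.3) / (-240 − 0) = -0.01083
∂h/∂y = (11.2 − 12.3) / (-140 − 0) = +0.007857
Flow direction (−∇h) has components (+0.01083 E, -0.007857 N).
Azimuth = atan2(E, N) = atan2(+0.01083, -0.007857) = 126.0° ≈ 126°.

126°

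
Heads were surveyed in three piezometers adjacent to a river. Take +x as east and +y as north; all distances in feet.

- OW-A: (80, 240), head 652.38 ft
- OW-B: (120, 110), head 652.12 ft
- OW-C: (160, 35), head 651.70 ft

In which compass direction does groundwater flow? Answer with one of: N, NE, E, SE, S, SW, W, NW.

E

Three-point gradient (reference OW-A): Δ to OW-B = (40, -130, -0.26), Δ to OW-C = (80, -205, -0.68).
∂h/∂x = -0.01595, ∂h/∂y = -0.002909 (det = 2200).
Flow = −∇h = (+0.01595 east, +0.002909 north), which points east.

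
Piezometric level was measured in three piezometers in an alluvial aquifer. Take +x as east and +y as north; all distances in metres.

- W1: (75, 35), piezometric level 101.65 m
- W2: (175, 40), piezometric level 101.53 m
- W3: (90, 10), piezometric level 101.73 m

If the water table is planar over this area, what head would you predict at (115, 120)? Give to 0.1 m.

101.3 m

With h = a·x + b·y + c and W1 as origin, the differences give:
  100·a + 5·b = -0.12
  15·a + (-25)·b = +0.08
Eliminate b (×(-25) and ×5, subtract): -2575·a = 2.600 → a = ∂h/∂x = -0.001010
Back-substitute: b = ∂h/∂y = -0.003806.
h(115, 120) = 101.65 + (-0.001010)·(40) + (-0.003806)·(85) = 101.65 -0.040 -0.323 = 101.286 m.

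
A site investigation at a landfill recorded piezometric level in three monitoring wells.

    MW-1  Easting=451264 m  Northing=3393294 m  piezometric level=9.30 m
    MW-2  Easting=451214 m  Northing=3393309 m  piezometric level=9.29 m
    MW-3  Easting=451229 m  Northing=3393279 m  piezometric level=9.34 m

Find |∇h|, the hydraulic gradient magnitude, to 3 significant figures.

Taking MW-1 as reference: MW-2−MW-1 = (-50, 15, -0.01); MW-3−MW-1 = (-35, -15, +0.04).
Determinant of the coordinate differences = (-50)·(-15) − (-35)·15 = 1275.
∂h/∂x = [(-0.01)·(-15) − (+0.04)·15] / 1275 = -0.0003529
∂h/∂y = [(-50)·(+0.04) − (-35)·(-0.01)] / 1275 = -0.001843
|∇h| = √(-0.0003529² + -0.001843²) = 0.001876

0.00188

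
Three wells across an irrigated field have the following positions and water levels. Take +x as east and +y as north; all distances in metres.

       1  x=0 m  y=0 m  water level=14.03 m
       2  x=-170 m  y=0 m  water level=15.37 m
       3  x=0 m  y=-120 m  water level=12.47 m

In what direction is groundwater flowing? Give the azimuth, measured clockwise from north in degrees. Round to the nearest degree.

∂h/∂x = (15.37 − 14.03) / (-170 − 0) = -0.007882
∂h/∂y = (12.47 − 14.03) / (-120 − 0) = +0.01300
Flow direction (−∇h) has components (+0.007882 E, -0.01300 N).
Azimuth = atan2(E, N) = atan2(+0.007882, -0.01300) = 148.8° ≈ 149°.

149°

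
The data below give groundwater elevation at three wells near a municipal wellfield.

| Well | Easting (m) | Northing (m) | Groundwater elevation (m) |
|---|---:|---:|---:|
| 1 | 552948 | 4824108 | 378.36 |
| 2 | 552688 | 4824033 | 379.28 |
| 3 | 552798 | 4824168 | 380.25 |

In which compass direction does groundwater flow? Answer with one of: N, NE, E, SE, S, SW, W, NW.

With h = a·x + b·y + c and 1 as origin, the differences give:
  (-260)·a + (-75)·b = +0.92
  (-150)·a + 60·b = +1.89
Eliminate b (×60 and ×(-75), subtract): -26850·a = 196.950 → a = ∂h/∂x = -0.007335
Back-substitute: b = ∂h/∂y = +0.01316.
Flow = −∇h = (+0.007335 east, -0.01316 north), which points southeast.

SE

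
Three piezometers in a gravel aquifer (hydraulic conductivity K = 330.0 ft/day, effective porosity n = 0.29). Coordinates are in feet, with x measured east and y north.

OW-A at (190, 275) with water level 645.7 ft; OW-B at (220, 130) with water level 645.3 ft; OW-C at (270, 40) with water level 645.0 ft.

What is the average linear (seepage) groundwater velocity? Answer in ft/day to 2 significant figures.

3.3 ft/day

Differences from OW-A: to OW-B (Δx, Δy, Δh) = (30, -145, -0.4); to OW-C = (80, -235, -0.7).
Solve a·Δx + b·Δy = Δh: det = 30·(-235) − 80·(-145) = 4550.
∂h/∂x = [(-0.4)·(-235) − (-0.7)·(-145)] / 4550 = -0.001648
∂h/∂y = [30·(-0.7) − 80·(-0.4)] / 4550 = +0.002418
|∇h| = √(-0.001648² + 0.002418²) = 0.002926
Seepage velocity v = K·i/n = 330.0 × 0.002926 / 0.29 = 3.33 ft/day.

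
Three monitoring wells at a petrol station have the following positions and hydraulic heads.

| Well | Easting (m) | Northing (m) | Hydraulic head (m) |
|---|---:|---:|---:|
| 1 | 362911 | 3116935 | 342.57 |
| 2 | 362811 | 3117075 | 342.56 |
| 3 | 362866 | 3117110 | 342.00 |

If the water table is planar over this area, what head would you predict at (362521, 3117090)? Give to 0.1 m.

344.5 m

Differences from 1: to 2 (Δx, Δy, Δh) = (-100, 140, -0.01); to 3 = (-45, 175, -0.57).
Determinant of the coordinate differences = (-100)·175 − (-45)·140 = -11200.
∂h/∂x = [(-0.01)·175 − (-0.57)·140] / -11200 = -0.006969
∂h/∂y = [(-100)·(-0.57) − (-45)·(-0.01)] / -11200 = -0.005049
h(362521, 3117090) = 342.57 + (-0.006969)·(-390) + (-0.005049)·(155) = 342.57 +2.718 -0.783 = 344.505 m.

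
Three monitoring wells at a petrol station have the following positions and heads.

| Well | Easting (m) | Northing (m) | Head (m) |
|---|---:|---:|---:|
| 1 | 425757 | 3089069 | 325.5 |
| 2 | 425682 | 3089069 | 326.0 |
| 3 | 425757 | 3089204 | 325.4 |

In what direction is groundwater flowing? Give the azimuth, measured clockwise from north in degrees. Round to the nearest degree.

∂h/∂x = (326.0 − 325.5) / (425682 − 425757) = -0.006667
∂h/∂y = (325.4 − 325.5) / (3089204 − 3089069) = -0.0007407
Flow direction (−∇h) has components (+0.006667 E, +0.0007407 N).
Azimuth = atan2(E, N) = atan2(+0.006667, +0.0007407) = 83.7° ≈ 084°.

084°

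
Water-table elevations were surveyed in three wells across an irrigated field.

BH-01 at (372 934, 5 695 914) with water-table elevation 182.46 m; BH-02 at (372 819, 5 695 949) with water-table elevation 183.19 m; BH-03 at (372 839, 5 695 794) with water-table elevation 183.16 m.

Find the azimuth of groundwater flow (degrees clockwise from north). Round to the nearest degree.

Differences from BH-01: to BH-02 (Δx, Δy, Δh) = (-115, 35, +0.73); to BH-03 = (-95, -120, +0.70).
Determinant of the coordinate differences = (-115)·(-120) − (-95)·35 = 17125.
∂h/∂x = [(+0.73)·(-120) − (+0.70)·35] / 17125 = -0.006546
∂h/∂y = [(-115)·(+0.70) − (-95)·(+0.73)] / 17125 = -0.0006511
Flow direction (−∇h) has components (+0.006546 E, +0.0006511 N).
Azimuth = atan2(E, N) = atan2(+0.006546, +0.0006511) = 84.3° ≈ 084°.

084°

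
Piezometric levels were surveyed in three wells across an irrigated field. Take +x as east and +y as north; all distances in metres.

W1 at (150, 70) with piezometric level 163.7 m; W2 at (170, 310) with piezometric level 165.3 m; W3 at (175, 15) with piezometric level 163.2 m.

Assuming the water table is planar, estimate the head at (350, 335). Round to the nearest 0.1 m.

164.7 m

Taking W1 as reference: W2−W1 = (20, 240, +1.6); W3−W1 = (25, -55, -0.5).
Determinant of the coordinate differences = 20·(-55) − 25·240 = -7100.
∂h/∂x = [(+1.6)·(-55) − (-0.5)·240] / -7100 = -0.004507
∂h/∂y = [20·(-0.5) − 25·(+1.6)] / -7100 = +0.007042
h(350, 335) = 163.7 + (-0.004507)·(200) + (+0.007042)·(265) = 163.7 -0.901 +1.866 = 164.665 m.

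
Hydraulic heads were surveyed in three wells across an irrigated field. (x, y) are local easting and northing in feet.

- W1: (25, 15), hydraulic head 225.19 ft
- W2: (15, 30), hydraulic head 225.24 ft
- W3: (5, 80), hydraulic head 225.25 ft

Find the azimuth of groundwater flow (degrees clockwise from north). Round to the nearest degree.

Taking W1 as reference: W2−W1 = (-10, 15, +0.05); W3−W1 = (-20, 65, +0.06).
Solve a·Δx + b·Δy = Δh: det = (-10)·65 − (-20)·15 = -350.
∂h/∂x = [(+0.05)·65 − (+0.06)·15] / -350 = -0.006714
∂h/∂y = [(-10)·(+0.06) − (-20)·(+0.05)] / -350 = -0.001143
Flow direction (−∇h) has components (+0.006714 E, +0.001143 N).
Azimuth = atan2(E, N) = atan2(+0.006714, +0.001143) = 80.3° ≈ 080°.

080°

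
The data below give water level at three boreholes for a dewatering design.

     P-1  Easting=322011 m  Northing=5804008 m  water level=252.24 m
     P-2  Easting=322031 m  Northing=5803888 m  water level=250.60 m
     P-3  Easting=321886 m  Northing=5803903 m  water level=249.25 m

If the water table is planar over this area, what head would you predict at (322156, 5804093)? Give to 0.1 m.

255.1 m

Three-point gradient (reference P-1): Δ to P-2 = (20, -120, -1.64), Δ to P-3 = (-125, -105, -2.99).
∂h/∂x = +0.01091, ∂h/∂y = +0.01549 (det = -17100).
h(322156, 5804093) = 252.24 + (+0.01091)·(145) + (+0.01549)·(85) = 252.24 +1.582 +1.316 = 255.139 m.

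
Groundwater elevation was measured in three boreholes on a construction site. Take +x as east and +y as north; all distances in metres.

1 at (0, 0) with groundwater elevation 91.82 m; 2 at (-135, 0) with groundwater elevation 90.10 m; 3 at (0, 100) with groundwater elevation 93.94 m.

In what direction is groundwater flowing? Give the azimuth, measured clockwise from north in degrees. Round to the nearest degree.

∂h/∂x = (90.10 − 91.82) / (-135 − 0) = +0.01274
∂h/∂y = (93.94 − 91.82) / (100 − 0) = +0.02120
Flow direction (−∇h) has components (-0.01274 E, -0.02120 N).
Azimuth = atan2(E, N) = atan2(-0.01274, -0.02120) = 211.0° ≈ 211°.

211°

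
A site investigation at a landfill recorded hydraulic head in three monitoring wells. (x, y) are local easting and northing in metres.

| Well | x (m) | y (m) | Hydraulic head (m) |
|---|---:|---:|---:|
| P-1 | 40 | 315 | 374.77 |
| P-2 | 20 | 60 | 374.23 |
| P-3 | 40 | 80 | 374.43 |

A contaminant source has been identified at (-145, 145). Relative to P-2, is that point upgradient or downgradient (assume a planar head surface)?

Taking P-1 as reference: P-2−P-1 = (-20, -255, -0.54); P-3−P-1 = (0, -235, -0.34).
Solve a·Δx + b·Δy = Δh: det = (-20)·(-235) − 0·(-255) = 4700.
∂h/∂x = [(-0.54)·(-235) − (-0.34)·(-255)] / 4700 = +0.008553
∂h/∂y = [(-20)·(-0.34) − 0·(-0.54)] / 4700 = +0.001447
Head at (-145, 145) = 374.77 + (+0.008553)·(-185) + (+0.001447)·(-170) = 372.94 m.
That is lower than the 374.23 m at P-2, so the point is downgradient.

downgradient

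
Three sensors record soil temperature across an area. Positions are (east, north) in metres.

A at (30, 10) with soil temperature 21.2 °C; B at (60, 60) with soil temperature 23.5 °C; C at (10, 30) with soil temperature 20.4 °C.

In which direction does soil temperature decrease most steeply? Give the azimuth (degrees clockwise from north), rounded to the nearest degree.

256°

Differences from A: to B (Δx, Δy, Δh) = (30, 50, +2.3); to C = (-20, 20, -0.8).
Determinant of the coordinate differences = 30·20 − (-20)·50 = 1600.
∂T/∂x = [(+2.3)·20 − (-0.8)·50] / 1600 = +0.05375
∂T/∂y = [30·(-0.8) − (-20)·(+2.3)] / 1600 = +0.01375
Steepest decrease is along −∇f: components (-0.05375 E, -0.01375 N).
Azimuth = atan2(-0.05375, -0.01375) = 255.7° ≈ 256°.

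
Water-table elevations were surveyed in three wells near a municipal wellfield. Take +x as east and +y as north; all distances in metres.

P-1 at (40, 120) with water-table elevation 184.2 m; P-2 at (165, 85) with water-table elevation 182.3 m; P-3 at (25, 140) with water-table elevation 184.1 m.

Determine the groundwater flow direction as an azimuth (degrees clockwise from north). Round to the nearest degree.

045°

Three-point gradient (reference P-1): Δ to P-2 = (125, -35, -1.9), Δ to P-3 = (-15, 20, -0.1).
∂h/∂x = -0.02101, ∂h/∂y = -0.02076 (det = 1975).
Flow direction (−∇h) has components (+0.02101 E, +0.02076 N).
Azimuth = atan2(E, N) = atan2(+0.02101, +0.02076) = 45.3° ≈ 045°.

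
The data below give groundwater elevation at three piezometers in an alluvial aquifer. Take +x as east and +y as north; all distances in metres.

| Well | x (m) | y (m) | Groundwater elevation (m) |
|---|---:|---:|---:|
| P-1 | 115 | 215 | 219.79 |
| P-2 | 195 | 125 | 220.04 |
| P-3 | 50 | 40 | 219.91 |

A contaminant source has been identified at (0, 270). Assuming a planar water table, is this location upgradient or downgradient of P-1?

downgradient

Differences from P-1: to P-2 (Δx, Δy, Δh) = (80, -90, +0.25); to P-3 = (-65, -175, +0.12).
Determinant of the coordinate differences = 80·(-175) − (-65)·(-90) = -19850.
∂h/∂x = [(+0.25)·(-175) − (+0.12)·(-90)] / -19850 = +0.001660
∂h/∂y = [80·(+0.12) − (-65)·(+0.25)] / -19850 = -0.001302
Head at (0, 270) = 219.79 + (+0.001660)·(-115) + (-0.001302)·(55) = 219.53 m.
That is lower than the 219.79 m at P-1, so the point is downgradient.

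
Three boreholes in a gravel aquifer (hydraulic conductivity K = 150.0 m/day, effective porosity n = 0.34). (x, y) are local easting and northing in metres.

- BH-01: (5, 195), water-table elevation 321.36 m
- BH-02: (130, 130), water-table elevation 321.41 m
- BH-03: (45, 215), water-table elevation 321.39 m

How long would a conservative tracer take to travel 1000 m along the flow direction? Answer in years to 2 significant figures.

9.2 years

Three-point gradient (reference BH-01): Δ to BH-02 = (125, -65, +0.05), Δ to BH-03 = (40, 20, +0.03).
∂h/∂x = +0.0005784, ∂h/∂y = +0.0003431 (det = 5100).
|∇h| = √(0.0005784² + 0.0003431²) = 0.0006725
Seepage velocity v = K·i/n = 150.0 × 0.0006725 / 0.34 = 0.2967 m/day.
t = 1000 / 0.2967 = 3370 days = 9.23 years.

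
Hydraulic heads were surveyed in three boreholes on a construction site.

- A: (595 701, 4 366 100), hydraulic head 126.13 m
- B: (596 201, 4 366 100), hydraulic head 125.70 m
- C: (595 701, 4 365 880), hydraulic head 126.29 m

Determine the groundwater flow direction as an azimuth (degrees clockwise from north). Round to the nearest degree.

050°

∂h/∂x = (125.70 − 126.13) / (596201 − 595701) = -0.0008600
∂h/∂y = (126.29 − 126.13) / (4365880 − 4366100) = -0.0007273
Flow direction (−∇h) has components (+0.0008600 E, +0.0007273 N).
Azimuth = atan2(E, N) = atan2(+0.0008600, +0.0007273) = 49.8° ≈ 050°.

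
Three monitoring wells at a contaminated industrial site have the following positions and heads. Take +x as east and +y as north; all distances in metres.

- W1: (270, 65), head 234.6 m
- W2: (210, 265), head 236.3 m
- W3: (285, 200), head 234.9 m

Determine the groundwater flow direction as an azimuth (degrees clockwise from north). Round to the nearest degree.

Taking W1 as reference: W2−W1 = (-60, 200, +1.7); W3−W1 = (15, 135, +0.3).
Determinant of the coordinate differences = (-60)·135 − 15·200 = -11100.
∂h/∂x = [(+1.7)·135 − (+0.3)·200] / -11100 = -0.01527
∂h/∂y = [(-60)·(+0.3) − 15·(+1.7)] / -11100 = +0.003919
Flow direction (−∇h) has components (+0.01527 E, -0.003919 N).
Azimuth = atan2(E, N) = atan2(+0.01527, -0.003919) = 104.4° ≈ 104°.

104°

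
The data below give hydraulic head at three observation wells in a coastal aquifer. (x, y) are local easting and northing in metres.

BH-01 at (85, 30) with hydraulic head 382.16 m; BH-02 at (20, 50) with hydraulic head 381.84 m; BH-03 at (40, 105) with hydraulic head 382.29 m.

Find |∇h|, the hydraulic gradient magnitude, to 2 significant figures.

Three-point gradient (reference BH-01): Δ to BH-02 = (-65, 20, -0.32), Δ to BH-03 = (-45, 75, +0.13).
∂h/∂x = +0.006692, ∂h/∂y = +0.005748 (det = -3975).
|∇h| = √(0.006692² + 0.005748²) = 0.008822

0.0088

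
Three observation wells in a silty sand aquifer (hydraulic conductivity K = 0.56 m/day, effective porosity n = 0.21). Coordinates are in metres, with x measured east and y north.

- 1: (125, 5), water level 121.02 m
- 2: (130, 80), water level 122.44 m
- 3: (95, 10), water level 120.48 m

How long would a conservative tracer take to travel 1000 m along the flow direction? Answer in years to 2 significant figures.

38 years

With h = a·x + b·y + c and 1 as origin, the differences give:
  5·a + 75·b = +1.42
  (-30)·a + 5·b = -0.54
Eliminate b (×5 and ×75, subtract): 2275·a = 47.600 → a = ∂h/∂x = +0.02092
Back-substitute: b = ∂h/∂y = +0.01754.
|∇h| = √(0.02092² + 0.01754²) = 0.0273
Seepage velocity v = K·i/n = 0.56 × 0.0273 / 0.21 = 0.0728 m/day.
t = 1000 / 0.0728 = 1.374e+04 days = 37.6 years.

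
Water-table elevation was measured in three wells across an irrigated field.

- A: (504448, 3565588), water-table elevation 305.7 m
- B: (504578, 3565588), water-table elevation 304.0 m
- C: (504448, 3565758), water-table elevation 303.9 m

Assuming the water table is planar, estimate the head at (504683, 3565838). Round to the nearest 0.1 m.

∂h/∂x = (304.0 − 305.7) / (504578 − 504448) = -0.01308
∂h/∂y = (303.9 − 305.7) / (3565758 − 3565588) = -0.01059
h(504683, 3565838) = 305.7 + (-0.01308)·(235) + (-0.01059)·(250) = 305.7 -3.073 -2.647 = 299.980 m.

300.0 m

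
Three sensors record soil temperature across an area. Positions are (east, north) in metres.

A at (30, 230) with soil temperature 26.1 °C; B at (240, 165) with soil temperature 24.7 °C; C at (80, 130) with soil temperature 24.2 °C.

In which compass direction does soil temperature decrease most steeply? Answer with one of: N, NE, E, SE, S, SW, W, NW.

S

With T = a·x + b·y + c and A as origin, the differences give:
  210·a + (-65)·b = -1.4
  50·a + (-100)·b = -1.9
Eliminate b (×(-100) and ×(-65), subtract): -17750·a = 16.50 → a = ∂T/∂x = -0.0009296
Back-substitute: b = ∂T/∂y = +0.01854.
Steepest decrease is along −∇f = (+0.0009296 E, -0.01854 N) → south.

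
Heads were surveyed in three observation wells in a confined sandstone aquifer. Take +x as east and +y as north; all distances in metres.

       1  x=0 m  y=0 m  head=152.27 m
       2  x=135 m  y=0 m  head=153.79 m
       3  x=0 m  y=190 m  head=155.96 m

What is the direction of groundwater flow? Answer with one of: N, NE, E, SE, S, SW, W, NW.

SW

∂h/∂x = (153.79 − 152.27) / (135 − 0) = +0.01126
∂h/∂y = (155.96 − 152.27) / (190 − 0) = +0.01942
Flow = −∇h = (-0.01126 east, -0.01942 north), which points southwest.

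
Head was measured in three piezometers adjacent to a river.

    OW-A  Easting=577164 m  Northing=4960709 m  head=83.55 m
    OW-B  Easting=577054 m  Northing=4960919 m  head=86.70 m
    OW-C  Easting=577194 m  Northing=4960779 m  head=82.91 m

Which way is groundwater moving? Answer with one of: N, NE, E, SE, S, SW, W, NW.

E

Differences from OW-A: to OW-B (Δx, Δy, Δh) = (-110, 210, +3.15); to OW-C = (30, 70, -0.64).
Solve a·Δx + b·Δy = Δh: det = (-110)·70 − 30·210 = -14000.
∂h/∂x = [(+3.15)·70 − (-0.64)·210] / -14000 = -0.02535
∂h/∂y = [(-110)·(-0.64) − 30·(+3.15)] / -14000 = +0.001721
Flow = −∇h = (+0.02535 east, -0.001721 north), which points east.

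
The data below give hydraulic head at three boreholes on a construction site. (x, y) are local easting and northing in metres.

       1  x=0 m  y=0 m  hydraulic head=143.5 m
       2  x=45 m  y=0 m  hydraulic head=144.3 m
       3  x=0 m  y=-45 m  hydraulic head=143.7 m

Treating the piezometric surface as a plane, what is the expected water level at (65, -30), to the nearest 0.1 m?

144.8 m

∂h/∂x = (144.3 − 143.5) / (45 − 0) = +0.01778
∂h/∂y = (143.7 − 143.5) / (-45 − 0) = -0.004444
h(65, -30) = 143.5 + (+0.01778)·(65) + (-0.004444)·(-30) = 143.5 +1.156 +0.133 = 144.789 m.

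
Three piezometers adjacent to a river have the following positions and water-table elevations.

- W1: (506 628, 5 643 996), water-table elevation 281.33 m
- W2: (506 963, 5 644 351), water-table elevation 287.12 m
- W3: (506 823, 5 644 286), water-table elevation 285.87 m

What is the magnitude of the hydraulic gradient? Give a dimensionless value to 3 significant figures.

0.0142

Differences from W1: to W2 (Δx, Δy, Δh) = (335, 355, +5.79); to W3 = (195, 290, +4.54).
Determinant of the coordinate differences = 335·290 − 195·355 = 27925.
∂h/∂x = [(+5.79)·290 − (+4.54)·355] / 27925 = +0.002414
∂h/∂y = [335·(+4.54) − 195·(+5.79)] / 27925 = +0.01403
|∇h| = √(0.002414² + 0.01403²) = 0.01424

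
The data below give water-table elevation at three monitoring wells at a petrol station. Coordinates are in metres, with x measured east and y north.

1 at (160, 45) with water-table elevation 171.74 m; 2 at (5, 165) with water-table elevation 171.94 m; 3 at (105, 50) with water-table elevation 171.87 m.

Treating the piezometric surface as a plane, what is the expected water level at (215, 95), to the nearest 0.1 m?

171.5 m

Differences from 1: to 2 (Δx, Δy, Δh) = (-155, 120, +0.20); to 3 = (-55, 5, +0.13).
Determinant of the coordinate differences = (-155)·5 − (-55)·120 = 5825.
∂h/∂x = [(+0.20)·5 − (+0.13)·120] / 5825 = -0.002506
∂h/∂y = [(-155)·(+0.13) − (-55)·(+0.20)] / 5825 = -0.001571
h(215, 95) = 171.74 + (-0.002506)·(55) + (-0.001571)·(50) = 171.74 -0.138 -0.079 = 171.524 m.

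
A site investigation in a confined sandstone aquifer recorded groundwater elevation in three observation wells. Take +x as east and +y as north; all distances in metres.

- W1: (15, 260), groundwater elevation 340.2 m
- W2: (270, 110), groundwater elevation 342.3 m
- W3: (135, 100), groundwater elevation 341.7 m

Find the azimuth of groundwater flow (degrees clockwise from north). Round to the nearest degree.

320°

With h = a·x + b·y + c and W1 as origin, the differences give:
  255·a + (-150)·b = +2.1
  120·a + (-160)·b = +1.5
Eliminate b (×(-160) and ×(-150), subtract): -22800·a = -111.00 → a = ∂h/∂x = +0.004868
Back-substitute: b = ∂h/∂y = -0.005724.
Flow direction (−∇h) has components (-0.004868 E, +0.005724 N).
Azimuth = atan2(E, N) = atan2(-0.004868, +0.005724) = 319.6° ≈ 320°.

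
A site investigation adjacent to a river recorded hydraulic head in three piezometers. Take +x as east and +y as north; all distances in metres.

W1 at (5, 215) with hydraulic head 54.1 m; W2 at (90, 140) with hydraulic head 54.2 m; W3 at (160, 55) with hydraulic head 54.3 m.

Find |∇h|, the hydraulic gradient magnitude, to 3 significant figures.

Taking W1 as reference: W2−W1 = (85, -75, +0.1); W3−W1 = (155, -160, +0.2).
Solve a·Δx + b·Δy = Δh: det = 85·(-160) − 155·(-75) = -1975.
∂h/∂x = [(+0.1)·(-160) − (+0.2)·(-75)] / -1975 = +0.0005063
∂h/∂y = [85·(+0.2) − 155·(+0.1)] / -1975 = -0.0007595
|∇h| = √(0.0005063² + -0.0007595²) = 0.0009128

0.000913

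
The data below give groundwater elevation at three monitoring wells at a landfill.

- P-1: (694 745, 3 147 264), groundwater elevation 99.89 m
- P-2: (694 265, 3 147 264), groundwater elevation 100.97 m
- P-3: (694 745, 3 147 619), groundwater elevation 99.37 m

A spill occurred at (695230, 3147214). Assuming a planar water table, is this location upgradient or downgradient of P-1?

∂h/∂x = (100.97 − 99.89) / (694265 − 694745) = -0.002250
∂h/∂y = (99.37 − 99.89) / (3147619 − 3147264) = -0.001465
Head at (695230, 3147214) = 99.89 + (-0.002250)·(485) + (-0.001465)·(-50) = 98.87 m.
That is lower than the 99.89 m at P-1, so the point is downgradient.

downgradient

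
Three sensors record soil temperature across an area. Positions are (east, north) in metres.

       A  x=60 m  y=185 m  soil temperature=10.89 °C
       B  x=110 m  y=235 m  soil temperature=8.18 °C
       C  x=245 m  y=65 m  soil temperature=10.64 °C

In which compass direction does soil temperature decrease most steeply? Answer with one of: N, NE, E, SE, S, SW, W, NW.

NE

With T = a·x + b·y + c and A as origin, the differences give:
  50·a + 50·b = -2.71
  185·a + (-120)·b = -0.25
Eliminate b (×(-120) and ×50, subtract): -15250·a = 337.700 → a = ∂T/∂x = -0.02214
Back-substitute: b = ∂T/∂y = -0.03206.
Steepest decrease is along −∇f = (+0.02214 E, +0.03206 N) → northeast.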